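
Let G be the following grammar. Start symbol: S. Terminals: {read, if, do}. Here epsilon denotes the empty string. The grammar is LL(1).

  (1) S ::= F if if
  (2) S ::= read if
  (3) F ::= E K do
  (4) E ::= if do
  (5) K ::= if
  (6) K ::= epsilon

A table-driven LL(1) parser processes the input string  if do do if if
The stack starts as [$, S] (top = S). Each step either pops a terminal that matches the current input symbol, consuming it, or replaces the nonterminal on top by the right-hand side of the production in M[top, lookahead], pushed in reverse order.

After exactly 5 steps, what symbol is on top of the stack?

K

     Stack               Input             Action
  1  $ S                 if do do if if $  expand S ::= F if if
  2  $ if if F           if do do if if $  expand F ::= E K do
  3  $ if if do K E      if do do if if $  expand E ::= if do
  4  $ if if do K do if  if do do if if $  match if
  5  $ if if do K do     do do if if $     match do
Stack after step 5: $ if if do K (top = K).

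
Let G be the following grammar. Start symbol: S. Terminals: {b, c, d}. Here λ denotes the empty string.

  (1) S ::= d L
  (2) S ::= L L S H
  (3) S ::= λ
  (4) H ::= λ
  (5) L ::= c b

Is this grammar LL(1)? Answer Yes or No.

FIRST(S) = {λ, c, d}
FIRST(H) = {λ}
FIRST(L) = {c}
FOLLOW(S) = {$}
FOLLOW(H) = {$}
FOLLOW(L) = {$, c, d}
Each cell of M receives at most one production.

Yes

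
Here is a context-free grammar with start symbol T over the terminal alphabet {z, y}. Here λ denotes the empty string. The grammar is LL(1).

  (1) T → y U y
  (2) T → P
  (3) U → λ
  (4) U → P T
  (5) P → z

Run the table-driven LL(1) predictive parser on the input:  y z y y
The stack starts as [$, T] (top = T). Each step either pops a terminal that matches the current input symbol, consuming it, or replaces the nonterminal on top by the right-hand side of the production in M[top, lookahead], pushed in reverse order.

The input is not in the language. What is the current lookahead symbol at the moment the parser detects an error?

$

step 1: stack=$ T  input=y z y y $  — expand T → y U y
step 2: stack=$ y U y  input=y z y y $  — match y
step 3: stack=$ y U  input=z y y $  — expand U → P T
step 4: stack=$ y T P  input=z y y $  — expand P → z
step 5: stack=$ y T z  input=z y y $  — match z
step 6: stack=$ y T  input=y y $  — expand T → y U y
step 7: stack=$ y y U y  input=y y $  — match y
step 8: stack=$ y y U  input=y $  — expand U → λ
step 9: stack=$ y y  input=y $  — match y
step 10: stack=$ y  input=$  — error: top is terminal y but lookahead is $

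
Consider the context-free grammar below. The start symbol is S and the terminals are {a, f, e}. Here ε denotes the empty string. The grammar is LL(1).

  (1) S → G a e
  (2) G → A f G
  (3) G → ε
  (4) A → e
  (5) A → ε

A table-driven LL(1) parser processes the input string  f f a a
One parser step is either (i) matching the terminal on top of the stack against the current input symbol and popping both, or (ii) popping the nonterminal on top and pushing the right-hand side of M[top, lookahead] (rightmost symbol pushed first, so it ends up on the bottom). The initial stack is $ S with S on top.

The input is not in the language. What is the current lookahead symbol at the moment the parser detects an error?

a

step 1: stack=$ S  input=f f a a $  — expand S → G a e
step 2: stack=$ e a G  input=f f a a $  — expand G → A f G
step 3: stack=$ e a G f A  input=f f a a $  — expand A → ε
step 4: stack=$ e a G f  input=f f a a $  — match f
step 5: stack=$ e a G  input=f a a $  — expand G → A f G
step 6: stack=$ e a G f A  input=f a a $  — expand A → ε
step 7: stack=$ e a G f  input=f a a $  — match f
step 8: stack=$ e a G  input=a a $  — expand G → ε
step 9: stack=$ e a  input=a a $  — match a
step 10: stack=$ e  input=a $  — error: top is terminal e but lookahead is a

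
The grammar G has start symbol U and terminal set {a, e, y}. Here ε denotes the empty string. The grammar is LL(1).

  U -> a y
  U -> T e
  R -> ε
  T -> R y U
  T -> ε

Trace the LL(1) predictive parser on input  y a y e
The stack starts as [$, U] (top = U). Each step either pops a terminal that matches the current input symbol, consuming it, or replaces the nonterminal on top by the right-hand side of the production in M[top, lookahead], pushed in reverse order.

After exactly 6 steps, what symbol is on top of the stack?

y

step 1: stack=$ U  input=y a y e $  — expand U -> T e
step 2: stack=$ e T  input=y a y e $  — expand T -> R y U
step 3: stack=$ e U y R  input=y a y e $  — expand R -> ε
step 4: stack=$ e U y  input=y a y e $  — match y
step 5: stack=$ e U  input=a y e $  — expand U -> a y
step 6: stack=$ e y a  input=a y e $  — match a
Stack after step 6: $ e y (top = y).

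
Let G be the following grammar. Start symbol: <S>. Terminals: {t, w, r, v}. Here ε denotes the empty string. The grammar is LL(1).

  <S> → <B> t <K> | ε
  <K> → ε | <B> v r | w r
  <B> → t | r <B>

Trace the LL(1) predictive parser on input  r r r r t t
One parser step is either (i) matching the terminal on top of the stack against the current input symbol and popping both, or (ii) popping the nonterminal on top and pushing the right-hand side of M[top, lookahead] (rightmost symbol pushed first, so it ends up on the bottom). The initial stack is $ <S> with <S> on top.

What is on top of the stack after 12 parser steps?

<K>

step 1: stack=$ <S>  input=r r r r t t $  — expand <S> → <B> t <K>
step 2: stack=$ <K> t <B>  input=r r r r t t $  — expand <B> → r <B>
step 3: stack=$ <K> t <B> r  input=r r r r t t $  — match r
step 4: stack=$ <K> t <B>  input=r r r t t $  — expand <B> → r <B>
step 5: stack=$ <K> t <B> r  input=r r r t t $  — match r
step 6: stack=$ <K> t <B>  input=r r t t $  — expand <B> → r <B>
step 7: stack=$ <K> t <B> r  input=r r t t $  — match r
step 8: stack=$ <K> t <B>  input=r t t $  — expand <B> → r <B>
step 9: stack=$ <K> t <B> r  input=r t t $  — match r
step 10: stack=$ <K> t <B>  input=t t $  — expand <B> → t
step 11: stack=$ <K> t t  input=t t $  — match t
step 12: stack=$ <K> t  input=t $  — match t
Stack after step 12: $ <K> (top = <K>).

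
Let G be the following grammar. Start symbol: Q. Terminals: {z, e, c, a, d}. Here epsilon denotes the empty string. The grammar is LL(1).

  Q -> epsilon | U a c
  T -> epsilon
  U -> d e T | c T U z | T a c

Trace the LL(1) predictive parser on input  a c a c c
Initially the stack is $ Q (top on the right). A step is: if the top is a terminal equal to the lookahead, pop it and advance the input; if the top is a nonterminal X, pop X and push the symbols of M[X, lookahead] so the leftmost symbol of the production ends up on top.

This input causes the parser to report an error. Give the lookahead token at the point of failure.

step 1: stack=$ Q  input=a c a c c $  — expand Q -> U a c
step 2: stack=$ c a U  input=a c a c c $  — expand U -> T a c
step 3: stack=$ c a c a T  input=a c a c c $  — expand T -> epsilon
step 4: stack=$ c a c a  input=a c a c c $  — match a
step 5: stack=$ c a c  input=c a c c $  — match c
step 6: stack=$ c a  input=a c c $  — match a
step 7: stack=$ c  input=c c $  — match c
step 8: stack=$  input=c $  — error: stack empty but input remains

c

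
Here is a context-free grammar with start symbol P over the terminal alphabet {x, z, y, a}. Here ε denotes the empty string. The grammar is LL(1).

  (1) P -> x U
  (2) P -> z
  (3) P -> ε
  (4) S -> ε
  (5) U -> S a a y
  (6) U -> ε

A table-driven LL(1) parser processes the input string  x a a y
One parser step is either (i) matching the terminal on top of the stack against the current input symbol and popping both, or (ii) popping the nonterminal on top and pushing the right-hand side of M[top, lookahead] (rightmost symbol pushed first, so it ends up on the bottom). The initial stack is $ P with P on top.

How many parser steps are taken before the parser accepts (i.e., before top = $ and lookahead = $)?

     Stack      Input      Action
  1  $ P        x a a y $  expand P -> x U
  2  $ U x      x a a y $  match x
  3  $ U        a a y $    expand U -> S a a y
  4  $ y a a S  a a y $    expand S -> ε
  5  $ y a a    a a y $    match a
  6  $ y a      a y $      match a
  7  $ y        y $        match y
Accept reached after 7 steps.

7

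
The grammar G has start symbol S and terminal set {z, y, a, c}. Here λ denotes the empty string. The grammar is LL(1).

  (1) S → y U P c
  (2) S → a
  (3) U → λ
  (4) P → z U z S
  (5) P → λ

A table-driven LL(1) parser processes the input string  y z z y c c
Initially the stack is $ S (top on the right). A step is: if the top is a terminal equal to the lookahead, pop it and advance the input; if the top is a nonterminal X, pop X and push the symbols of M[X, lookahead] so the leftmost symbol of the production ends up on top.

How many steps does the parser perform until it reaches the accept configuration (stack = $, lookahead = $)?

13

      Stack        Input          Action
   1  $ S          y z z y c c $  expand S → y U P c
   2  $ c P U y    y z z y c c $  match y
   3  $ c P U      z z y c c $    expand U → λ
   4  $ c P        z z y c c $    expand P → z U z S
   5  $ c S z U z  z z y c c $    match z
   6  $ c S z U    z y c c $      expand U → λ
   7  $ c S z      z y c c $      match z
   8  $ c S        y c c $        expand S → y U P c
   9  $ c c P U y  y c c $        match y
  10  $ c c P U    c c $          expand U → λ
  11  $ c c P      c c $          expand P → λ
  12  $ c c        c c $          match c
  13  $ c          c $            match c
Accept reached after 13 steps.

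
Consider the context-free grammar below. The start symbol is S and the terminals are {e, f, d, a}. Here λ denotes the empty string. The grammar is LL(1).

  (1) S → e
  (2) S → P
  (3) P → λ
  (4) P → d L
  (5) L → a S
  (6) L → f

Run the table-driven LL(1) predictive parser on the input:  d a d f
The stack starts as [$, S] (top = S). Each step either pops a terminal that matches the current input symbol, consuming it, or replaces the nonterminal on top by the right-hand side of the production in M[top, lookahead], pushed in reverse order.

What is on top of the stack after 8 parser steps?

     Stack  Input      Action
  1  $ S    d a d f $  expand S → P
  2  $ P    d a d f $  expand P → d L
  3  $ L d  d a d f $  match d
  4  $ L    a d f $    expand L → a S
  5  $ S a  a d f $    match a
  6  $ S    d f $      expand S → P
  7  $ P    d f $      expand P → d L
  8  $ L d  d f $      match d
Stack after step 8: $ L (top = L).

L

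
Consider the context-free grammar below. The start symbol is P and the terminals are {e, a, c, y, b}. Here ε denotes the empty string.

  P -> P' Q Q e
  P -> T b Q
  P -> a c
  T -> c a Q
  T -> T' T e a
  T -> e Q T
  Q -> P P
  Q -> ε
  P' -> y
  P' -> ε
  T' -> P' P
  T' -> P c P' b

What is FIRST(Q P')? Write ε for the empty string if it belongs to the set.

{ε, a, c, e, y}

FIRST(P'): from P'->y we get {y}; from P'->ε we get {ε}. So FIRST(P') = {ε, y}.
FIRST(P): from P->P' Q Q e we get {a, c, e, y}; from P->T b Q we get {a, c, e, y}; from P->a c we get {a}. So FIRST(P) = {a, c, e, y}.
FIRST(Q): from Q->P P we get {a, c, e, y}; from Q->ε we get {ε}. So FIRST(Q) = {ε, a, c, e, y}.
FIRST(T'): from T'->P' P we get {a, c, e, y}; from T'->P c P' b we get {a, c, e, y}. So FIRST(T') = {a, c, e, y}.
FIRST(T): from T->c a Q we get {c}; from T->T' T e a we get {a, c, e, y}; from T->e Q T we get {e}. So FIRST(T) = {a, c, e, y}.
FIRST(Q P'): take FIRST of each symbol in turn, carrying on past any symbol whose FIRST contains ε; result {ε, a, c, e, y}.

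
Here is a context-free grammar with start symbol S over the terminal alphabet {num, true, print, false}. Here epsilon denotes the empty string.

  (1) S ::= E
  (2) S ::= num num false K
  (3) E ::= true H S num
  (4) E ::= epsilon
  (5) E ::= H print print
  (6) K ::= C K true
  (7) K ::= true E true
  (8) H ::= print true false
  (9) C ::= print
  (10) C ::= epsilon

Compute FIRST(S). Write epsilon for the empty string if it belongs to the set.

{epsilon, num, print, true}

FIRST(H) = {print}
FIRST(C) = {epsilon, print}
FIRST(E) = {epsilon, print, true}  (via H print print)
FIRST(K) = {print, true}  (via C K true)
FIRST(S) = {epsilon, num, print, true}  (via E)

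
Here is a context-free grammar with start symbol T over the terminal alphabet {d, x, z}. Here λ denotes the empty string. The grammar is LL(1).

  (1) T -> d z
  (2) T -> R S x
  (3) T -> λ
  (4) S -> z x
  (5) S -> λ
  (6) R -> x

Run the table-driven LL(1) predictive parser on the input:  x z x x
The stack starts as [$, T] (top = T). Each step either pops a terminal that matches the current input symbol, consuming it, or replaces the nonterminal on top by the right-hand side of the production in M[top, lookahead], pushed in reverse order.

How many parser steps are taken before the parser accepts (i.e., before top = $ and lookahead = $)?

     Stack    Input      Action
  1  $ T      x z x x $  expand T -> R S x
  2  $ x S R  x z x x $  expand R -> x
  3  $ x S x  x z x x $  match x
  4  $ x S    z x x $    expand S -> z x
  5  $ x x z  z x x $    match z
  6  $ x x    x x $      match x
  7  $ x      x $        match x
Accept reached after 7 steps.

7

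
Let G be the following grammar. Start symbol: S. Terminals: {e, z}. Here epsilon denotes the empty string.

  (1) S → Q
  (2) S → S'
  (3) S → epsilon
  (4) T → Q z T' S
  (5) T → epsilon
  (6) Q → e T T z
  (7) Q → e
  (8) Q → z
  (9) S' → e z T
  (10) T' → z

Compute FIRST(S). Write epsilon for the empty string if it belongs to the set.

{epsilon, e, z}

FIRST(Q) = {e, z}
FIRST(S') = {e}
FIRST(T') = {z}
FIRST(S) = {epsilon, e, z}  (via Q, S')
FIRST(T) = {epsilon, e, z}  (via Q z T' S)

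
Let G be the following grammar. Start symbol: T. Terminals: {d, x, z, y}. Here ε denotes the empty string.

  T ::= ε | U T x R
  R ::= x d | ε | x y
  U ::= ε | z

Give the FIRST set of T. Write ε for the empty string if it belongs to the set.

FIRST(R): from R::=x d we get {x}; from R::=ε we get {ε}; from R::=x y we get {x}. So FIRST(R) = {ε, x}.
FIRST(U): from U::=ε we get {ε}; from U::=z we get {z}. So FIRST(U) = {ε, z}.
FIRST(T): from T::=ε we get {ε}; from T::=U T x R we get {x, z}. So FIRST(T) = {ε, x, z}.

{ε, x, z}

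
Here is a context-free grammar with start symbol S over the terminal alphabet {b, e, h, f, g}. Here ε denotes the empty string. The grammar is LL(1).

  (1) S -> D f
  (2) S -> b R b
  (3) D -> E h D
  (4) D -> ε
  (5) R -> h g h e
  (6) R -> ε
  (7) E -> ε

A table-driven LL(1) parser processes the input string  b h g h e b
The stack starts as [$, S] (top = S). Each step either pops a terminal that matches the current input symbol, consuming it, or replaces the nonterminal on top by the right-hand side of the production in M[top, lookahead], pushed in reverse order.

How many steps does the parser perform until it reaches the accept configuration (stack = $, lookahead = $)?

     Stack        Input          Action
  1  $ S          b h g h e b $  expand S -> b R b
  2  $ b R b      b h g h e b $  match b
  3  $ b R        h g h e b $    expand R -> h g h e
  4  $ b e h g h  h g h e b $    match h
  5  $ b e h g    g h e b $      match g
  6  $ b e h      h e b $        match h
  7  $ b e        e b $          match e
  8  $ b          b $            match b
Accept reached after 8 steps.

8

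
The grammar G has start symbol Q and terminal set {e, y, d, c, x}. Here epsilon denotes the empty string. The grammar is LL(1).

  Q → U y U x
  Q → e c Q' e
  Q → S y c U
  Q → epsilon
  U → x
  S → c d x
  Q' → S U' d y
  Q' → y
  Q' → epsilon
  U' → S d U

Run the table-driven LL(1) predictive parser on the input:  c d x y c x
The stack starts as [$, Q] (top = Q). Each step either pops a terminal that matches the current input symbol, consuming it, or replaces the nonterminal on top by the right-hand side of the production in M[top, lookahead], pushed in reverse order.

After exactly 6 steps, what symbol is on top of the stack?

c

step 1: stack=$ Q  input=c d x y c x $  — expand Q → S y c U
step 2: stack=$ U c y S  input=c d x y c x $  — expand S → c d x
step 3: stack=$ U c y x d c  input=c d x y c x $  — match c
step 4: stack=$ U c y x d  input=d x y c x $  — match d
step 5: stack=$ U c y x  input=x y c x $  — match x
step 6: stack=$ U c y  input=y c x $  — match y
Stack after step 6: $ U c (top = c).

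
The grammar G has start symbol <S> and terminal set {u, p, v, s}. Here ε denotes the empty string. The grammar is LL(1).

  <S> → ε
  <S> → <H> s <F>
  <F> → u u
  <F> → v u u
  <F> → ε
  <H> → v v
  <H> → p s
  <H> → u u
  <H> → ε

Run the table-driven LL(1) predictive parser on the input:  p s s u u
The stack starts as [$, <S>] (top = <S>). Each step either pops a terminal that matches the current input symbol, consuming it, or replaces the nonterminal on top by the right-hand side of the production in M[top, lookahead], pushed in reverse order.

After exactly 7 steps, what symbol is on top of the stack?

step 1: stack=$ <S>  input=p s s u u $  — expand <S> → <H> s <F>
step 2: stack=$ <F> s <H>  input=p s s u u $  — expand <H> → p s
step 3: stack=$ <F> s s p  input=p s s u u $  — match p
step 4: stack=$ <F> s s  input=s s u u $  — match s
step 5: stack=$ <F> s  input=s u u $  — match s
step 6: stack=$ <F>  input=u u $  — expand <F> → u u
step 7: stack=$ u u  input=u u $  — match u
Stack after step 7: $ u (top = u).

u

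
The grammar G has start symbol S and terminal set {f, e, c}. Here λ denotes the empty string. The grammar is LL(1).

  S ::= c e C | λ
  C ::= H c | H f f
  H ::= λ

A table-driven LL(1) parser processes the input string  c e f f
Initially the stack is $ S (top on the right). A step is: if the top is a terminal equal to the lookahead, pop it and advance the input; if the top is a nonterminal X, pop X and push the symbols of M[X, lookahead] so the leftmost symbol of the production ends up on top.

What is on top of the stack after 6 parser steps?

f

     Stack    Input      Action
  1  $ S      c e f f $  expand S ::= c e C
  2  $ C e c  c e f f $  match c
  3  $ C e    e f f $    match e
  4  $ C      f f $      expand C ::= H f f
  5  $ f f H  f f $      expand H ::= λ
  6  $ f f    f f $      match f
Stack after step 6: $ f (top = f).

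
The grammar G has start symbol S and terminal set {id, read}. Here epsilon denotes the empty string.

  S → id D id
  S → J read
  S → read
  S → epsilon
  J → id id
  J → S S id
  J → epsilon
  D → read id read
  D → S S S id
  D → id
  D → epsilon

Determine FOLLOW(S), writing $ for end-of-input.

{$, id, read}

FIRST(S): from S→id D id we get {id}; from S→J read we get {id, read}; from S→read we get {read}; from S→epsilon we get {epsilon}. So FIRST(S) = {epsilon, id, read}.
FIRST(J): from J→id id we get {id}; from J→S S id we get {id, read}; from J→epsilon we get {epsilon}. So FIRST(J) = {epsilon, id, read}.
FIRST(D): from D→read id read we get {read}; from D→S S S id we get {id, read}; from D→id we get {id}; from D→epsilon we get {epsilon}. So FIRST(D) = {epsilon, id, read}.
FOLLOW(S) includes $ since S is the start symbol.
FOLLOW(S): in J→S S id (occurrence 1), S is followed by S id with FIRST {id, read}; in J→S S id (occurrence 2), S is followed by id with FIRST {id}; in D→S S S id (occurrence 1), S is followed by S S id with FIRST {id, read}; in D→S S S id (occurrence 2), S is followed by S id with FIRST {id, read}; in D→S S S id (occurrence 3), S is followed by id with FIRST {id}. Thus FOLLOW(S) = {$, id, read}.
FOLLOW(J): in S→J read, J is followed by read with FIRST {read}. Thus FOLLOW(J) = {read}.
FOLLOW(D): in S→id D id, D is followed by id with FIRST {id}. Thus FOLLOW(D) = {id}.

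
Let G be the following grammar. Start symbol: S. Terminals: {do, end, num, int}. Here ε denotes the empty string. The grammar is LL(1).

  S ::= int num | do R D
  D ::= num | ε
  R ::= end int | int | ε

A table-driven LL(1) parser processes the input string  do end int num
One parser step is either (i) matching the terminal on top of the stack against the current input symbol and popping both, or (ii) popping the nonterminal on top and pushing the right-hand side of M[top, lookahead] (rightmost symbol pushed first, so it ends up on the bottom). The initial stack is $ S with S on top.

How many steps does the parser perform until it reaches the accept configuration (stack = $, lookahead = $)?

7

step 1: stack=$ S  input=do end int num $  — expand S ::= do R D
step 2: stack=$ D R do  input=do end int num $  — match do
step 3: stack=$ D R  input=end int num $  — expand R ::= end int
step 4: stack=$ D int end  input=end int num $  — match end
step 5: stack=$ D int  input=int num $  — match int
step 6: stack=$ D  input=num $  — expand D ::= num
step 7: stack=$ num  input=num $  — match num
Accept reached after 7 steps.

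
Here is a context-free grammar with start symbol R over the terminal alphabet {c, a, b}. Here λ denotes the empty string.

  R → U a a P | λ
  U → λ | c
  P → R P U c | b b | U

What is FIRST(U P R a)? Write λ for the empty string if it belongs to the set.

FIRST(U) = {λ, c}
FIRST(R) = {λ, a, c}  (via U a a P)
FIRST(P) = {λ, a, b, c}  (via R P U c, U)
FIRST(U P R a): take FIRST of each symbol in turn, carrying on past any symbol whose FIRST contains λ; result {a, b, c}.

{a, b, c}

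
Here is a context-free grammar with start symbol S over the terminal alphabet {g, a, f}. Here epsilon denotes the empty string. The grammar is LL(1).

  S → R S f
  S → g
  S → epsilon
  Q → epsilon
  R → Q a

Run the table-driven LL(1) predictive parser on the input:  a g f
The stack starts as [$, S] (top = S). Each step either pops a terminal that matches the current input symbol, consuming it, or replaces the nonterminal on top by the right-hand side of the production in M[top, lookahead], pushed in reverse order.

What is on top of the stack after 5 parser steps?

step 1: stack=$ S  input=a g f $  — expand S → R S f
step 2: stack=$ f S R  input=a g f $  — expand R → Q a
step 3: stack=$ f S a Q  input=a g f $  — expand Q → epsilon
step 4: stack=$ f S a  input=a g f $  — match a
step 5: stack=$ f S  input=g f $  — expand S → g
Stack after step 5: $ f g (top = g).

g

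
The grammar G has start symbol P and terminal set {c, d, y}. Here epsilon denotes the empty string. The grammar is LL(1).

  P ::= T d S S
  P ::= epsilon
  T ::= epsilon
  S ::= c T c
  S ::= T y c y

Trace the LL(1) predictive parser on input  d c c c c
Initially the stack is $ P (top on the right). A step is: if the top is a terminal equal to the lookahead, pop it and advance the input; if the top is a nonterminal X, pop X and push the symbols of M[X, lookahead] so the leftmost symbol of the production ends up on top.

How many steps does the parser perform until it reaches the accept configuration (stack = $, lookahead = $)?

11

      Stack      Input        Action
   1  $ P        d c c c c $  expand P ::= T d S S
   2  $ S S d T  d c c c c $  expand T ::= epsilon
   3  $ S S d    d c c c c $  match d
   4  $ S S      c c c c $    expand S ::= c T c
   5  $ S c T c  c c c c $    match c
   6  $ S c T    c c c $      expand T ::= epsilon
   7  $ S c      c c c $      match c
   8  $ S        c c $        expand S ::= c T c
   9  $ c T c    c c $        match c
  10  $ c T      c $          expand T ::= epsilon
  11  $ c        c $          match c
Accept reached after 11 steps.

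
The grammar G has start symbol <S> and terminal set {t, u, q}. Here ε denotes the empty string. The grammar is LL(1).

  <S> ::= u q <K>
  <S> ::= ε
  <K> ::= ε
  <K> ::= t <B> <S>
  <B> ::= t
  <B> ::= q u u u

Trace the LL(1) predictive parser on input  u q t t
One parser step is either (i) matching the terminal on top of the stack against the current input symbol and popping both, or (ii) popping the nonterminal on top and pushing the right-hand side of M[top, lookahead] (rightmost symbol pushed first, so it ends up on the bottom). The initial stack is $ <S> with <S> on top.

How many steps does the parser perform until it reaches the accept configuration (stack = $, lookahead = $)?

8

     Stack        Input      Action
  1  $ <S>        u q t t $  expand <S> ::= u q <K>
  2  $ <K> q u    u q t t $  match u
  3  $ <K> q      q t t $    match q
  4  $ <K>        t t $      expand <K> ::= t <B> <S>
  5  $ <S> <B> t  t t $      match t
  6  $ <S> <B>    t $        expand <B> ::= t
  7  $ <S> t      t $        match t
  8  $ <S>        $          expand <S> ::= ε
Accept reached after 8 steps.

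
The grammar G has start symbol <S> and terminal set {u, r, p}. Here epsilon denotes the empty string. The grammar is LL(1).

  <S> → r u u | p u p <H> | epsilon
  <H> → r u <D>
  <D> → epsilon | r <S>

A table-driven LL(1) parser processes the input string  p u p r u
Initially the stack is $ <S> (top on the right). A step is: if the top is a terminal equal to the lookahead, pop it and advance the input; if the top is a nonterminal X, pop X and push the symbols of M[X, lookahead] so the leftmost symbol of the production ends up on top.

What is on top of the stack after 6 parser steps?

u

     Stack        Input        Action
  1  $ <S>        p u p r u $  expand <S> → p u p <H>
  2  $ <H> p u p  p u p r u $  match p
  3  $ <H> p u    u p r u $    match u
  4  $ <H> p      p r u $      match p
  5  $ <H>        r u $        expand <H> → r u <D>
  6  $ <D> u r    r u $        match r
Stack after step 6: $ <D> u (top = u).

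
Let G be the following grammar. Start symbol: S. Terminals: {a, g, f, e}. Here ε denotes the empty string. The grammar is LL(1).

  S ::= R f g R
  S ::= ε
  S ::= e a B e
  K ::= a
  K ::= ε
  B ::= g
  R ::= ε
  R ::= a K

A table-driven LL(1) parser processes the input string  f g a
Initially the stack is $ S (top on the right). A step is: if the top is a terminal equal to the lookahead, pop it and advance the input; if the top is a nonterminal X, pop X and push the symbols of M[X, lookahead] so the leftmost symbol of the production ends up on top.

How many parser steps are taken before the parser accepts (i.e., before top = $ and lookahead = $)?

step 1: stack=$ S  input=f g a $  — expand S ::= R f g R
step 2: stack=$ R g f R  input=f g a $  — expand R ::= ε
step 3: stack=$ R g f  input=f g a $  — match f
step 4: stack=$ R g  input=g a $  — match g
step 5: stack=$ R  input=a $  — expand R ::= a K
step 6: stack=$ K a  input=a $  — match a
step 7: stack=$ K  input=$  — expand K ::= ε
Accept reached after 7 steps.

7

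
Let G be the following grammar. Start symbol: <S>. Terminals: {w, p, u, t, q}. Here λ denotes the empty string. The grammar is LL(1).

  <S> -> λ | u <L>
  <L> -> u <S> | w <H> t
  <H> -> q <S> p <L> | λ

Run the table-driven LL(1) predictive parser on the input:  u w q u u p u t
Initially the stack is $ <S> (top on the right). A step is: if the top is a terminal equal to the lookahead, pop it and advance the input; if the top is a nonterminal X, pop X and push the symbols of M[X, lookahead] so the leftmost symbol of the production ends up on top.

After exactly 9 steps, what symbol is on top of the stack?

u

step 1: stack=$ <S>  input=u w q u u p u t $  — expand <S> -> u <L>
step 2: stack=$ <L> u  input=u w q u u p u t $  — match u
step 3: stack=$ <L>  input=w q u u p u t $  — expand <L> -> w <H> t
step 4: stack=$ t <H> w  input=w q u u p u t $  — match w
step 5: stack=$ t <H>  input=q u u p u t $  — expand <H> -> q <S> p <L>
step 6: stack=$ t <L> p <S> q  input=q u u p u t $  — match q
step 7: stack=$ t <L> p <S>  input=u u p u t $  — expand <S> -> u <L>
step 8: stack=$ t <L> p <L> u  input=u u p u t $  — match u
step 9: stack=$ t <L> p <L>  input=u p u t $  — expand <L> -> u <S>
Stack after step 9: $ t <L> p <S> u (top = u).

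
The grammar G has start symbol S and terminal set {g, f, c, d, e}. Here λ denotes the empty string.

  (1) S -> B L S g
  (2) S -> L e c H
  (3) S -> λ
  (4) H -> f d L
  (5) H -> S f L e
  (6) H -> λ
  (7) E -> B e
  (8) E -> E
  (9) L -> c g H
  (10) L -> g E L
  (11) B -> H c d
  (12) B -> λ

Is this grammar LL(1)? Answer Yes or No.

No

FIRST(S) = {λ, c, f, g}
FIRST(H) = {λ, c, f, g}
FIRST(E) = {c, e, f, g}
FIRST(L) = {c, g}
FIRST(B) = {λ, c, f, g}
FOLLOW(S) = {$, f, g}
FOLLOW(H) = {$, c, e, f, g}
FOLLOW(E) = {c, g}
FOLLOW(L) = {$, c, e, f, g}
FOLLOW(B) = {c, e, g}
Cell M[B, c] receives both B -> H c d and B -> λ — the grammar is not LL(1).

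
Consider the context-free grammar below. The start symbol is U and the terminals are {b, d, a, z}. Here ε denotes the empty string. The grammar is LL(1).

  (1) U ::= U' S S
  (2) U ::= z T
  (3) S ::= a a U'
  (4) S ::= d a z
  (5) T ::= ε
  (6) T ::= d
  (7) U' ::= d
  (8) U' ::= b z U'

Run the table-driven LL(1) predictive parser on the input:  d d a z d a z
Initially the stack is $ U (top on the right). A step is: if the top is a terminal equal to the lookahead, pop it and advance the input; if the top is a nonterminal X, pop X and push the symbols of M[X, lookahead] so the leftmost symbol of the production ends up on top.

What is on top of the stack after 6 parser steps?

     Stack      Input            Action
  1  $ U        d d a z d a z $  expand U ::= U' S S
  2  $ S S U'   d d a z d a z $  expand U' ::= d
  3  $ S S d    d d a z d a z $  match d
  4  $ S S      d a z d a z $    expand S ::= d a z
  5  $ S z a d  d a z d a z $    match d
  6  $ S z a    a z d a z $      match a
Stack after step 6: $ S z (top = z).

z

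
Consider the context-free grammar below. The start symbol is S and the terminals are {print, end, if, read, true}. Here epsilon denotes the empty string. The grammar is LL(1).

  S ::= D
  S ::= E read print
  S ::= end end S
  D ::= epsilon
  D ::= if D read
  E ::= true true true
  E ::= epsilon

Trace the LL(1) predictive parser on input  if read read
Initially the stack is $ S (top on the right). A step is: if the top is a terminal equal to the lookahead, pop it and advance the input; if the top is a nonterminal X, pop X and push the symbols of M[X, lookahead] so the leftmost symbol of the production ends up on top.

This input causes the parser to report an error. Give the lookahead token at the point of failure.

step 1: stack=$ S  input=if read read $  — expand S ::= D
step 2: stack=$ D  input=if read read $  — expand D ::= if D read
step 3: stack=$ read D if  input=if read read $  — match if
step 4: stack=$ read D  input=read read $  — expand D ::= epsilon
step 5: stack=$ read  input=read read $  — match read
step 6: stack=$  input=read $  — error: stack empty but input remains

read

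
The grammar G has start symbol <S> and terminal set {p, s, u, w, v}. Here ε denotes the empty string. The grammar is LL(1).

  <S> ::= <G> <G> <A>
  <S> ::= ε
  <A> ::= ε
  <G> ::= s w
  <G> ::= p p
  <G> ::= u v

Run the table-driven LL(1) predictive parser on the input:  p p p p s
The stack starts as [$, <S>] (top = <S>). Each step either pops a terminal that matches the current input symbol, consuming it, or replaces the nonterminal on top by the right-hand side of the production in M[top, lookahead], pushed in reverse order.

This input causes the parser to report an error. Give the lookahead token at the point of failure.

s

step 1: stack=$ <S>  input=p p p p s $  — expand <S> ::= <G> <G> <A>
step 2: stack=$ <A> <G> <G>  input=p p p p s $  — expand <G> ::= p p
step 3: stack=$ <A> <G> p p  input=p p p p s $  — match p
step 4: stack=$ <A> <G> p  input=p p p s $  — match p
step 5: stack=$ <A> <G>  input=p p s $  — expand <G> ::= p p
step 6: stack=$ <A> p p  input=p p s $  — match p
step 7: stack=$ <A> p  input=p s $  — match p
step 8: stack=$ <A>  input=s $  — error: M[<A>, s] is empty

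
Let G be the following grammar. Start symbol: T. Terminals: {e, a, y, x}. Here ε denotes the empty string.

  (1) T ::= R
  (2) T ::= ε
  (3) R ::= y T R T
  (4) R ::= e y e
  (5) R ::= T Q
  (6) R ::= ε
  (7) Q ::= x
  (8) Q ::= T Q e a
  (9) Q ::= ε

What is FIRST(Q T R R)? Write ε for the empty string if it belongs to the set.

{ε, e, x, y}

FIRST(T) = {ε, e, x, y}  (via R)
FIRST(Q) = {ε, e, x, y}  (via T Q e a)
FIRST(R) = {ε, e, x, y}  (via T Q)
FIRST(Q T R R): take FIRST of each symbol in turn, carrying on past any symbol whose FIRST contains ε; result {ε, e, x, y}.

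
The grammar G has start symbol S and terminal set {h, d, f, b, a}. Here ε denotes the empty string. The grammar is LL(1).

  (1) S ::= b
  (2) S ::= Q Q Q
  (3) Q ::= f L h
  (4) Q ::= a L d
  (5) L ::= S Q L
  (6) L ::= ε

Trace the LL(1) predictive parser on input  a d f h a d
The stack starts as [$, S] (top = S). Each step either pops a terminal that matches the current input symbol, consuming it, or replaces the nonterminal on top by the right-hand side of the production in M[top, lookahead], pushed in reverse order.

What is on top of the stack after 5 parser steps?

Q

     Stack        Input          Action
  1  $ S          a d f h a d $  expand S ::= Q Q Q
  2  $ Q Q Q      a d f h a d $  expand Q ::= a L d
  3  $ Q Q d L a  a d f h a d $  match a
  4  $ Q Q d L    d f h a d $    expand L ::= ε
  5  $ Q Q d      d f h a d $    match d
Stack after step 5: $ Q Q (top = Q).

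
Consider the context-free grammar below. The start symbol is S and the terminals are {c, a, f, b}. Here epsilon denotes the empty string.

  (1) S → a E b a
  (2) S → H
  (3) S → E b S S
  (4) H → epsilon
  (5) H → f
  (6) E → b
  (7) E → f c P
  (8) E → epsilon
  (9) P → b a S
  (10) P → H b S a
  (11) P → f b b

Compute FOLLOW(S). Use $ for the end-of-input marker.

{$, a, b, f}

FIRST(H): from H→epsilon we get {epsilon}; from H→f we get {f}. So FIRST(H) = {epsilon, f}.
FIRST(E): from E→b we get {b}; from E→f c P we get {f}; from E→epsilon we get {epsilon}. So FIRST(E) = {epsilon, b, f}.
FIRST(S): from S→a E b a we get {a}; from S→H we get {epsilon, f}; from S→E b S S we get {b, f}. So FIRST(S) = {epsilon, a, b, f}.
FIRST(P): from P→b a S we get {b}; from P→H b S a we get {b, f}; from P→f b b we get {f}. So FIRST(P) = {b, f}.
FOLLOW(S) includes $ since S is the start symbol.
FOLLOW(E): in S→a E b a, E is followed by b a with FIRST {b}; in S→E b S S, E is followed by b S S with FIRST {b}. Thus FOLLOW(E) = {b}.
FOLLOW(P): in E→f c P, the suffix after P is empty, so FOLLOW(P) ⊇ FOLLOW(E) = {b}. Thus FOLLOW(P) = {b}.
FOLLOW(S): in S→E b S S (occurrence 1), S is followed by S with FIRST {epsilon, a, b, f}; in S→E b S S (occurrence 1), the suffix after S is nullable (adds nothing new); in S→E b S S (occurrence 2), the suffix after S is empty (adds nothing new); in P→b a S, the suffix after S is empty, so FOLLOW(S) ⊇ FOLLOW(P) = {b}; in P→H b S a, S is followed by a with FIRST {a}. Thus FOLLOW(S) = {$, a, b, f}.
FOLLOW(H): in S→H, the suffix after H is empty, so FOLLOW(H) ⊇ FOLLOW(S) = {$, a, b, f}; in P→H b S a, H is followed by b S a with FIRST {b}. Thus FOLLOW(H) = {$, a, b, f}.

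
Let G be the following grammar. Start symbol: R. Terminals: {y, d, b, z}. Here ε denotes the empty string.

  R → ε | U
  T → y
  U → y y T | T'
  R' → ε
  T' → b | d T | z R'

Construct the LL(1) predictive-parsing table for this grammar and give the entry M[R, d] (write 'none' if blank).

FIRST(T) = {y}
FIRST(R') = {ε}
FIRST(T') = {b, d, z}
FIRST(U) = {b, d, y, z}  (via T')
FIRST(R) = {ε, b, d, y, z}  (via U)
FOLLOW(R) includes $ since R is the start symbol.
FOLLOW(R): R appears on no right-hand side. Thus FOLLOW(R) = {$}.
For R → ε: FIRST(ε) = {ε}, so it goes in M[R, t] for t ∈ {}; since ε ∈ FIRST, also for every t ∈ FOLLOW(R) = {$}.
For R → U: FIRST(U) = {b, d, y, z}, so it goes in M[R, t] for t ∈ {b, d, y, z}.

R → U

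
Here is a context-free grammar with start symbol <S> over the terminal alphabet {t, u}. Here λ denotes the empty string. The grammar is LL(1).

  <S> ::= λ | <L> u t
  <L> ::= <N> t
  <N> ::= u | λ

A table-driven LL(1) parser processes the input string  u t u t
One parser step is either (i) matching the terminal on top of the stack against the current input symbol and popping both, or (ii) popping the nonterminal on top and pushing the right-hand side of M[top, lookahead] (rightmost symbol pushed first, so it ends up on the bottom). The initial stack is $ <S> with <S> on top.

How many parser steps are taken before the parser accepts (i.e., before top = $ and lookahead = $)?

step 1: stack=$ <S>  input=u t u t $  — expand <S> ::= <L> u t
step 2: stack=$ t u <L>  input=u t u t $  — expand <L> ::= <N> t
step 3: stack=$ t u t <N>  input=u t u t $  — expand <N> ::= u
step 4: stack=$ t u t u  input=u t u t $  — match u
step 5: stack=$ t u t  input=t u t $  — match t
step 6: stack=$ t u  input=u t $  — match u
step 7: stack=$ t  input=t $  — match t
Accept reached after 7 steps.

7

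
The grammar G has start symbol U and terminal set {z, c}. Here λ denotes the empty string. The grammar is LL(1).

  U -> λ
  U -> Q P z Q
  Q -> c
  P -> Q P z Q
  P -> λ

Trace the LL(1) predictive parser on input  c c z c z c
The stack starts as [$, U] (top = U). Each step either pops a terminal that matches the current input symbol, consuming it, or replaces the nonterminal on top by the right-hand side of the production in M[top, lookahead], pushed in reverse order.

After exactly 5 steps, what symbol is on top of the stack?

c

step 1: stack=$ U  input=c c z c z c $  — expand U -> Q P z Q
step 2: stack=$ Q z P Q  input=c c z c z c $  — expand Q -> c
step 3: stack=$ Q z P c  input=c c z c z c $  — match c
step 4: stack=$ Q z P  input=c z c z c $  — expand P -> Q P z Q
step 5: stack=$ Q z Q z P Q  input=c z c z c $  — expand Q -> c
Stack after step 5: $ Q z Q z P c (top = c).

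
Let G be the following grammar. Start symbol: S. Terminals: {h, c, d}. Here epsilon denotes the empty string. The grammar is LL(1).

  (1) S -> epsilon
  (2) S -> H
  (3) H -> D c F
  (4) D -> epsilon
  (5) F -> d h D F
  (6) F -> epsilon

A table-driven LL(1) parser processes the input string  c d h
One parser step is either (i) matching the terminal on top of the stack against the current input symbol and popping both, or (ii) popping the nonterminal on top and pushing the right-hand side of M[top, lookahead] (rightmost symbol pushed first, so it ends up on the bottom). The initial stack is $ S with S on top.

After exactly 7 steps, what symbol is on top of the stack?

D

     Stack      Input    Action
  1  $ S        c d h $  expand S -> H
  2  $ H        c d h $  expand H -> D c F
  3  $ F c D    c d h $  expand D -> epsilon
  4  $ F c      c d h $  match c
  5  $ F        d h $    expand F -> d h D F
  6  $ F D h d  d h $    match d
  7  $ F D h    h $      match h
Stack after step 7: $ F D (top = D).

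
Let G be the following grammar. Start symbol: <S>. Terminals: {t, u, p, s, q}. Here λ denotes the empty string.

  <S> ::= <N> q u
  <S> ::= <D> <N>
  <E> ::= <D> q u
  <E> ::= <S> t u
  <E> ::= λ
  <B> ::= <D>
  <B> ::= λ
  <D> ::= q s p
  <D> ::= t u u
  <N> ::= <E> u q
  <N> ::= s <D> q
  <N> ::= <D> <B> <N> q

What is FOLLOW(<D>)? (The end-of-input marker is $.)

FIRST(<D>) = {q, t}
FIRST(<B>) = {λ, q, t}  (via <D>)
FIRST(<S>) = {q, s, t, u}  (via <N> q u, <D> <N>)
FIRST(<E>) = {λ, q, s, t, u}  (via <D> q u, <S> t u)
FIRST(<N>) = {q, s, t, u}  (via <E> u q, <D> <B> <N> q)
FOLLOW(<S>) includes $ since <S> is the start symbol.
FOLLOW(<S>): in <E>::=<S> t u, <S> is followed by t u with FIRST {t}. Thus FOLLOW(<S>) = {$, t}.
FOLLOW(<E>): in <N>::=<E> u q, <E> is followed by u q with FIRST {u}. Thus FOLLOW(<E>) = {u}.
FOLLOW(<B>): in <N>::=<D> <B> <N> q, <B> is followed by <N> q with FIRST {q, s, t, u}. Thus FOLLOW(<B>) = {q, s, t, u}.
FOLLOW(<D>): in <S>::=<D> <N>, <D> is followed by <N> with FIRST {q, s, t, u}; in <E>::=<D> q u, <D> is followed by q u with FIRST {q}; in <B>::=<D>, the suffix after <D> is empty, so FOLLOW(<D>) ⊇ FOLLOW(<B>) = {q, s, t, u}; in <N>::=s <D> q, <D> is followed by q with FIRST {q}; in <N>::=<D> <B> <N> q, <D> is followed by <B> <N> q with FIRST {q, s, t, u}. Thus FOLLOW(<D>) = {q, s, t, u}.
FOLLOW(<N>): in <S>::=<N> q u, <N> is followed by q u with FIRST {q}; in <S>::=<D> <N>, the suffix after <N> is empty, so FOLLOW(<N>) ⊇ FOLLOW(<S>) = {$, t}; in <N>::=<D> <B> <N> q, <N> is followed by q with FIRST {q}. Thus FOLLOW(<N>) = {$, q, t}.

{q, s, t, u}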